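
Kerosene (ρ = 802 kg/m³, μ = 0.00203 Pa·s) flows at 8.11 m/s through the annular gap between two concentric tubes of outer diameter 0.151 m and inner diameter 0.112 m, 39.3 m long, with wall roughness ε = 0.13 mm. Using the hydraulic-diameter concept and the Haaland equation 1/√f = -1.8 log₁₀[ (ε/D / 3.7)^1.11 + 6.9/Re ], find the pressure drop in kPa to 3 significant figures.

Hydraulic diameter D_h = 4A/P = D_o - D_i = 0.151 - 0.112 = 0.039 m.
Re = ρVD_h/μ = 802·8.11·0.039/0.00203 = 1.25e+05.
ε/D_h = 0.00013/0.039 = 0.00333; Haaland gives 1/√f = -1.8 log₁₀[0.000417+5.52e-05] = 5.987, so f = 0.0279.
ΔP = f(L/D_h)(ρV²/2) = 0.0279·39.3/0.039·2.637e+04 = 7.414e+05 Pa.
ΔP = 741 kPa.

ΔP ≈ 741 kPa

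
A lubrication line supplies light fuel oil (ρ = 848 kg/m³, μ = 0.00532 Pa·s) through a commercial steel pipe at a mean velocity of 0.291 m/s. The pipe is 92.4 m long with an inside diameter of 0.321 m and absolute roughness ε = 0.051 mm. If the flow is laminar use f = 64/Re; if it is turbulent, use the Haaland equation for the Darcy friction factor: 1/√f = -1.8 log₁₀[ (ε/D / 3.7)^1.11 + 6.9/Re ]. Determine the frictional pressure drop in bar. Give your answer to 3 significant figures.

ΔP ≈ 0.00289 bar

Reynolds number Re = ρVD/μ = 848 · 0.291 · 0.321 / 0.00532 = 1.489e+04.
Re > 4000 → turbulent. Relative roughness ε/D = 5.1e-05/0.321 = 0.000159. Haaland: 1/√f = -1.8 log₁₀[(0.000159/3.7)^1.11 + 6.9/1.489e+04] = -1.8 log₁₀[1.42e-05 + 0.000463] = 5.978, so f = 0.02799.
Darcy-Weisbach: ΔP = f(L/D)(ρV²/2) = 0.02799·(92.4/0.321)·(848·0.291²/2) = 0.02799·287.9·35.9 = 289.2 Pa.
ΔP = 289.2 Pa = 0.00289 bar.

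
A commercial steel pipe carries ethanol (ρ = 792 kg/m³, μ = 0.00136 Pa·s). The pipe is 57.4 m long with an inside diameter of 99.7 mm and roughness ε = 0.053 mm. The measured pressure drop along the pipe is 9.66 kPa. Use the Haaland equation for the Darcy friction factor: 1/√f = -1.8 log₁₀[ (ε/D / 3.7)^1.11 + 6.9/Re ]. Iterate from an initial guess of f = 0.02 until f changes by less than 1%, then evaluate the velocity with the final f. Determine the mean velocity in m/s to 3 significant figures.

Rearranging Darcy-Weisbach: V = √(2·ΔP·D/(f·L·ρ)). With ε/D = 5.3e-05/0.0997 = 0.000532, iterate starting from f = 0.02:
  f = 0.02 → V = √(2·9660·0.0997/(0.02·57.4·792)) = 1.456 m/s; Re = ρVD/μ = 8.451e+04; f → 0.02064
  f = 0.02064 → V = 1.433 m/s; Re = 8.318e+04; f → 0.02069
Converged (Δf/f < 1%). With the final f = 0.02069: V = √(2·9660·0.0997/(0.02069·57.4·792)) = 1.431 m/s.

V ≈ 1.43 m/s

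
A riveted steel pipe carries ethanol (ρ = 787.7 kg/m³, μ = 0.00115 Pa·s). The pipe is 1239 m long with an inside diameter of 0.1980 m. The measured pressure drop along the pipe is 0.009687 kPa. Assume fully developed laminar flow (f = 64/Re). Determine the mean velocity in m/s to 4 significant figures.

For laminar flow, f = 64/Re with Re = ρVD/μ, so Darcy-Weisbach reduces to ΔP = 32μLV/D². Solving for V: V = ΔP·D²/(32μL) = 9.687·(0.198)²/(32·0.00115·1239) = 0.008329 m/s.
Check: Re = ρVD/μ = 787.7·0.008329·0.198/0.00115 = 1130 < 2300, so the laminar assumption holds.

V ≈ 0.008329 m/s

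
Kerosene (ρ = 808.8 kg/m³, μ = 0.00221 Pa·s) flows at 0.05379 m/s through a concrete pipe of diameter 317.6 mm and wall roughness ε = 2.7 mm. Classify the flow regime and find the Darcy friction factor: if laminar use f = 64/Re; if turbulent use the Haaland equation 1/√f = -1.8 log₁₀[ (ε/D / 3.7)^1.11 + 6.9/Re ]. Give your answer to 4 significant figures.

f ≈ 0.04422

Re = ρVD/μ = 808.8·0.05379·0.3176/0.00221 = 6252.
Re > 4000 → turbulent. ε/D = 0.0027/0.3176 = 0.0085; Haaland: 1/√f = -1.8 log₁₀[0.00118 + 0.0011] = 4.755, so f = 0.04422.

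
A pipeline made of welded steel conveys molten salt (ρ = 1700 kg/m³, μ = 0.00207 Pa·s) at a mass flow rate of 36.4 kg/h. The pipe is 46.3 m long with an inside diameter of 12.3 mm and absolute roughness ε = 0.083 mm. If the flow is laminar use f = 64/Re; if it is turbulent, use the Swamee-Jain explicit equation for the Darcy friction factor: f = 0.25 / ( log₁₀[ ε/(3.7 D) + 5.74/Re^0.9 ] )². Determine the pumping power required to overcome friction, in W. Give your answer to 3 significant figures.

ṁ = 36.4 kg/h = 36.4/3600 = 0.01011 kg/s.
A = πD²/4 = π(0.0123)²/4 = 0.0001188 m²; mean velocity V = ṁ/(ρA) = 0.01011/(1700 · 0.0001188) = 0.05006 m/s.
Reynolds number Re = ρVD/μ = 1700 · 0.05006 · 0.0123 / 0.00207 = 505.6.
Re < 2300 → laminar flow, so f = 64/Re = 64/505.6 = 0.1266 (the turbulent correlation is not needed).
Darcy-Weisbach: ΔP = f(L/D)(ρV²/2) = 0.1266·(46.3/0.0123)·(1700·0.05006²/2) = 0.1266·3764·2.13 = 1015 Pa.
Q = ṁ/ρ = 0.01011/1700 = 5.948e-06 m³/s.
Pumping power P = QΔP = 5.948e-06·1015 = 0.006035 W = 0.00604 W.

P ≈ 0.00604 W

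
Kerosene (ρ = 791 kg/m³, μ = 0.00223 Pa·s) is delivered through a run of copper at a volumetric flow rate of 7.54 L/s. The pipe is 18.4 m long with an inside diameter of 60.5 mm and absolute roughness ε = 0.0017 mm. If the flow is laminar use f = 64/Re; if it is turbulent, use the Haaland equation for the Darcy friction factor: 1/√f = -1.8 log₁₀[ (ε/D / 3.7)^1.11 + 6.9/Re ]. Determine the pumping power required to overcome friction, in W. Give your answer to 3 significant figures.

P ≈ 126 W

Q = 7.54 L/s = 7.54/1000 = 0.00754 m³/s.
Cross-sectional area A = πD²/4 = π(0.0605)²/4 = 0.002875 m²; mean velocity V = Q/A = 0.00754/0.002875 = 2.623 m/s.
Reynolds number Re = ρVD/μ = 791 · 2.623 · 0.0605 / 0.00223 = 5.629e+04.
Re > 4000 → turbulent. Relative roughness ε/D = 1.7e-06/0.0605 = 2.81e-05. Haaland: 1/√f = -1.8 log₁₀[(2.81e-05/3.7)^1.11 + 6.9/5.629e+04] = -1.8 log₁₀[2.08e-06 + 0.000123] = 7.028, so f = 0.02025.
Darcy-Weisbach: ΔP = f(L/D)(ρV²/2) = 0.02025·(18.4/0.0605)·(791·2.623²/2) = 0.02025·304.1·2721 = 1.675e+04 Pa.
Pumping power P = QΔP = 0.00754·1.675e+04 = 126.3 W = 126 W.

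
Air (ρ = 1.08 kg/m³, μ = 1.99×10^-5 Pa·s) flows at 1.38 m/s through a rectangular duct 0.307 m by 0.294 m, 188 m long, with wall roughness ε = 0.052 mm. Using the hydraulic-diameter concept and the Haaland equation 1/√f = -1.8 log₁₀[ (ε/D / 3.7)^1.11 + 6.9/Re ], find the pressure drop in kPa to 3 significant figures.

ΔP ≈ 0.0163 kPa

Hydraulic diameter D_h = 4A/P = 4·(0.307·0.294)/(2·(0.307+0.294)) = 0.361/1.202 = 0.3004 m.
Re = ρVD_h/μ = 1.08·1.38·0.3004/1.99e-05 = 2.25e+04.
ε/D_h = 5.2e-05/0.3004 = 0.000173; Haaland gives 1/√f = -1.8 log₁₀[1.56e-05+0.000307] = 6.285, so f = 0.02532.
ΔP = f(L/D_h)(ρV²/2) = 0.02532·188/0.3004·1.028 = 16.3 Pa.
ΔP = 0.0163 kPa.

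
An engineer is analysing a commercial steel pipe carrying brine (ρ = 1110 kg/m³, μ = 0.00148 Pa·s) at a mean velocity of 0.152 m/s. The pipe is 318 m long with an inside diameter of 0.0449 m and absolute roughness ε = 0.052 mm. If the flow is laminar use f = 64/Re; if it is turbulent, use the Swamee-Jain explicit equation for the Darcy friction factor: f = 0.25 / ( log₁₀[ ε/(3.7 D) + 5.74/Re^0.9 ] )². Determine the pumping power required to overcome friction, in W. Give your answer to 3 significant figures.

Reynolds number Re = ρVD/μ = 1110 · 0.152 · 0.0449 / 0.00148 = 5119.
Re > 4000 → turbulent. Relative roughness ε/D = 5.2e-05/0.0449 = 0.00116. Swamee-Jain: f = 0.25/(log₁₀[0.00116/3.7 + 5.74/5119^0.9])² = 0.25/(log₁₀[0.000313 + 0.00263])² = 0.25/(-2.531)² = 0.03904.
Darcy-Weisbach: ΔP = f(L/D)(ρV²/2) = 0.03904·(318/0.0449)·(1110·0.152²/2) = 0.03904·7082·12.82 = 3545 Pa.
Q = V·A = 0.152·0.001583 = 0.0002407 m³/s.
Pumping power P = QΔP = 0.0002407·3545 = 0.8533 W = 0.853 W.

P ≈ 0.853 W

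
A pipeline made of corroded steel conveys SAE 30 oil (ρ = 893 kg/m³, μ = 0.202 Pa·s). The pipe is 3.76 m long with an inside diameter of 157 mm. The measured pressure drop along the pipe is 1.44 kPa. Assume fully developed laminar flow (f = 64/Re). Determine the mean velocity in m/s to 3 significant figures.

For laminar flow, f = 64/Re with Re = ρVD/μ, so Darcy-Weisbach reduces to ΔP = 32μLV/D². Solving for V: V = ΔP·D²/(32μL) = 1440·(0.157)²/(32·0.202·3.76) = 1.46 m/s.
Check: Re = ρVD/μ = 893·1.46·0.157/0.202 = 1014 < 2300, so the laminar assumption holds.

V ≈ 1.46 m/s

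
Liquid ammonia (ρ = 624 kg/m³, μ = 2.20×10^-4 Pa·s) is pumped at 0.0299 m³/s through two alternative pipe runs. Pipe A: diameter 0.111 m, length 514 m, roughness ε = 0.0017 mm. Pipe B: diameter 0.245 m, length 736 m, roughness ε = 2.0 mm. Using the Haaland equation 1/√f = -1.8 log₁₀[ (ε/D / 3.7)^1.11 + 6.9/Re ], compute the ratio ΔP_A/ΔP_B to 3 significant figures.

ΔP_A/ΔP_B ≈ 12.2

Pipe A: V = Q/A = 0.0299/0.009677 = 3.09 m/s; Re = 9.728e+05; ε/D = 1.53e-05; Haaland → f = 0.01192; ΔP_A = f(L/D)(ρV²/2) = 1.644e+05 Pa.
Pipe B: V = Q/A = 0.0299/0.04714 = 0.6342 m/s; Re = 4.407e+05; ε/D = 0.00816; Haaland → f = 0.03565; ΔP_B = f(L/D)(ρV²/2) = 1.344e+04 Pa.
ΔP_A/ΔP_B = 1.644e+05/1.344e+04 = 12.2.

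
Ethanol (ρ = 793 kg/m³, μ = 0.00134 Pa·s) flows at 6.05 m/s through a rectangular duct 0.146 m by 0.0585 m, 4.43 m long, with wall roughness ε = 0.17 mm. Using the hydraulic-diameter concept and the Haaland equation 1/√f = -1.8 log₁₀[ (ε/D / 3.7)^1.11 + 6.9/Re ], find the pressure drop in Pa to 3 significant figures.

Hydraulic diameter D_h = 4A/P = 4·(0.146·0.0585)/(2·(0.146+0.0585)) = 0.03416/0.409 = 0.08353 m.
Re = ρVD_h/μ = 793·6.05·0.08353/0.00134 = 2.991e+05.
ε/D_h = 0.00017/0.08353 = 0.00204; Haaland gives 1/√f = -1.8 log₁₀[0.000241+2.31e-05] = 6.441, so f = 0.0241.
ΔP = f(L/D_h)(ρV²/2) = 0.0241·4.43/0.08353·1.451e+04 = 1.855e+04 Pa.

ΔP ≈ 18600 Pa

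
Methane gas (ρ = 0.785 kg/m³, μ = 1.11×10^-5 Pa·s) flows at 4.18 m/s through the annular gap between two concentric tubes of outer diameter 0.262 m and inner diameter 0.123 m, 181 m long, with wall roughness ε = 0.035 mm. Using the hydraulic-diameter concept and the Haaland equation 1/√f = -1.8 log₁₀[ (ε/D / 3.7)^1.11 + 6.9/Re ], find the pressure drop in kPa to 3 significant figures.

ΔP ≈ 0.199 kPa

Hydraulic diameter D_h = 4A/P = D_o - D_i = 0.262 - 0.123 = 0.139 m.
Re = ρVD_h/μ = 0.785·4.18·0.139/1.11e-05 = 4.109e+04.
ε/D_h = 3.5e-05/0.139 = 0.000252; Haaland gives 1/√f = -1.8 log₁₀[2.37e-05+0.000168] = 6.692, so f = 0.02233.
ΔP = f(L/D_h)(ρV²/2) = 0.02233·181/0.139·6.858 = 199.4 Pa.
ΔP = 0.199 kPa.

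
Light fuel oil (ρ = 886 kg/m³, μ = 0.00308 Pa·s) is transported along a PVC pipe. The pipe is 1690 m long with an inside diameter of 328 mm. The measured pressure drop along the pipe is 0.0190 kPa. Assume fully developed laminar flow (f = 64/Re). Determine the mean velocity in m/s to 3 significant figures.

For laminar flow, f = 64/Re with Re = ρVD/μ, so Darcy-Weisbach reduces to ΔP = 32μLV/D². Solving for V: V = ΔP·D²/(32μL) = 19·(0.328)²/(32·0.00308·1690) = 0.01227 m/s.
Check: Re = ρVD/μ = 886·0.01227·0.328/0.00308 = 1158 < 2300, so the laminar assumption holds.

V ≈ 0.0123 m/s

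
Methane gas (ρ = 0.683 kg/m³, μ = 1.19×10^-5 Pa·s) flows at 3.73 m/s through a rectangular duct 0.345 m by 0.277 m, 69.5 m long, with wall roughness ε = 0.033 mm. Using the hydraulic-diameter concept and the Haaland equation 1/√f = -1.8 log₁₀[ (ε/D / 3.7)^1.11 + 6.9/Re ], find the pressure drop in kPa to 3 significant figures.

Hydraulic diameter D_h = 4A/P = 4·(0.345·0.277)/(2·(0.345+0.277)) = 0.3823/1.244 = 0.3073 m.
Re = ρVD_h/μ = 0.683·3.73·0.3073/1.19e-05 = 6.578e+04.
ε/D_h = 3.3e-05/0.3073 = 0.000107; Haaland gives 1/√f = -1.8 log₁₀[9.2e-06+0.000105] = 7.097, so f = 0.01985.
ΔP = f(L/D_h)(ρV²/2) = 0.01985·69.5/0.3073·4.751 = 21.34 Pa.
ΔP = 0.0213 kPa.

ΔP ≈ 0.0213 kPa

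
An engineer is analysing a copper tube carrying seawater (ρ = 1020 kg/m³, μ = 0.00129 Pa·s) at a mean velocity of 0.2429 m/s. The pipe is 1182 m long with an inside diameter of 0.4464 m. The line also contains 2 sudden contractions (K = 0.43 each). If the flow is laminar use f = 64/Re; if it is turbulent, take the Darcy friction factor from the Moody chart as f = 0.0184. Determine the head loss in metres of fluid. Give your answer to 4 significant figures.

Reynolds number Re = ρVD/μ = 1020 · 0.2429 · 0.4464 / 0.00129 = 8.574e+04.
Re > 4000 → turbulent; use the Moody-chart value f = 0.0184.
Total minor-loss coefficient ΣK = 2·0.43 = 0.86.
ΔP = [f·L/D + ΣK]·(ρV²/2) = [0.0184·1182/0.4464 + 0.86]·(1020·0.2429²/2) = [48.72 + 0.86]·30.09 = 1492 Pa.
Head loss h_f = ΔP/(ρg) = 1492/(1020·9.81) = 0.1491 m.

h_f ≈ 0.1491 m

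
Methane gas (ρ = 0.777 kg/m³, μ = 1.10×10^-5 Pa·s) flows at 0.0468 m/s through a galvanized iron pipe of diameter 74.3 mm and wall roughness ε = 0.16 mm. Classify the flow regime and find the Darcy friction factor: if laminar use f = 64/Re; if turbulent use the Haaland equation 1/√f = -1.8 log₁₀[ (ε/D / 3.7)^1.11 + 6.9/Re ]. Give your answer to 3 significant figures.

f ≈ 0.261

Re = ρVD/μ = 0.777·0.0468·0.0743/1.1e-05 = 245.6.
Re < 2300 → laminar, so f = 64/Re = 0.2606 (roughness is irrelevant in laminar flow).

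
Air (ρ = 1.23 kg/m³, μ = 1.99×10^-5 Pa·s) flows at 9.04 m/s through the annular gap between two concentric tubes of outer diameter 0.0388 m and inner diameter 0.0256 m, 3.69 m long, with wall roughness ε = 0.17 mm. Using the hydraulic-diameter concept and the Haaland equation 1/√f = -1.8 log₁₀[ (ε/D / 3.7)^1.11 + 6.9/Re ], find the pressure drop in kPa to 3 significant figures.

ΔP ≈ 0.666 kPa

Hydraulic diameter D_h = 4A/P = D_o - D_i = 0.0388 - 0.0256 = 0.0132 m.
Re = ρVD_h/μ = 1.23·9.04·0.0132/1.99e-05 = 7376.
ε/D_h = 0.00017/0.0132 = 0.0129; Haaland gives 1/√f = -1.8 log₁₀[0.00187+0.000936] = 4.594, so f = 0.04738.
ΔP = f(L/D_h)(ρV²/2) = 0.04738·3.69/0.0132·50.26 = 665.6 Pa.
ΔP = 0.666 kPa.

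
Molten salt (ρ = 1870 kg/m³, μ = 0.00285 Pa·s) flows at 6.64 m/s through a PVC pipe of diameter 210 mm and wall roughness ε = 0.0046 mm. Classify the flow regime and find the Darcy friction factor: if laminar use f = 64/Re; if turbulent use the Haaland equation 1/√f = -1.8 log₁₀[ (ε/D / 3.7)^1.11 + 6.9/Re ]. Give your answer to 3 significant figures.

Re = ρVD/μ = 1870·6.64·0.21/0.00285 = 9.149e+05.
Re > 4000 → turbulent. ε/D = 4.6e-06/0.21 = 2.19e-05; Haaland: 1/√f = -1.8 log₁₀[1.58e-06 + 7.54e-06] = 9.072, so f = 0.01215.

f ≈ 0.0121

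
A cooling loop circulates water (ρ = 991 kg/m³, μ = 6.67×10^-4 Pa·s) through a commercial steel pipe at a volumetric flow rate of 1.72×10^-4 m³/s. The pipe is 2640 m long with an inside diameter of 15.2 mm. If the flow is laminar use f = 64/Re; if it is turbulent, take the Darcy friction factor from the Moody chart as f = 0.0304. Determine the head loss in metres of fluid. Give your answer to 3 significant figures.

h_f ≈ 242 m

Cross-sectional area A = πD²/4 = π(0.0152)²/4 = 0.0001815 m²; mean velocity V = Q/A = 0.000172/0.0001815 = 0.9479 m/s.
Reynolds number Re = ρVD/μ = 991 · 0.9479 · 0.0152 / 0.000667 = 2.141e+04.
Re > 4000 → turbulent; use the Moody-chart value f = 0.0304.
Darcy-Weisbach: ΔP = f(L/D)(ρV²/2) = 0.0304·(2640/0.0152)·(991·0.9479²/2) = 0.0304·1.737e+05·445.2 = 2.351e+06 Pa.
Head loss h_f = ΔP/(ρg) = 2.351e+06/(991·9.81) = 242 m.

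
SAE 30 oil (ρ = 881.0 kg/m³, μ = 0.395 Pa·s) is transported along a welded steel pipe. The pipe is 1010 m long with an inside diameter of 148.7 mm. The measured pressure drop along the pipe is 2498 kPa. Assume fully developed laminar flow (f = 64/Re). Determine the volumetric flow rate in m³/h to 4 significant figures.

For laminar flow, f = 64/Re with Re = ρVD/μ, so Darcy-Weisbach reduces to ΔP = 32μLV/D². Solving for V: V = ΔP·D²/(32μL) = 2.498e+06·(0.1487)²/(32·0.395·1010) = 4.327 m/s.
Check: Re = ρVD/μ = 881·4.327·0.1487/0.395 = 1435 < 2300, so the laminar assumption holds.
Q = V·A = 4.327·(π/4·0.1487²) = 0.07514 m³/s = 270.5 m³/h.

Q ≈ 270.5 m³/h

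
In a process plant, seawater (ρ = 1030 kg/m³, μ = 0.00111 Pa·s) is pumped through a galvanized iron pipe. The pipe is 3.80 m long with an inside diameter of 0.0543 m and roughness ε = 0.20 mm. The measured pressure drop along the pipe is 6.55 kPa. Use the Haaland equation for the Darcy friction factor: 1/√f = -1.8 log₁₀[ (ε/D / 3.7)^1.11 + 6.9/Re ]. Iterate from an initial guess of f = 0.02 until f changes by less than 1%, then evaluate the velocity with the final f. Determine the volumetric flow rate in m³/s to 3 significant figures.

Q ≈ 0.00584 m³/s

Rearranging Darcy-Weisbach: V = √(2·ΔP·D/(f·L·ρ)). With ε/D = 0.0002/0.0543 = 0.00368, iterate starting from f = 0.02:
  f = 0.02 → V = √(2·6550·0.0543/(0.02·3.8·1030)) = 3.014 m/s; Re = ρVD/μ = 1.519e+05; f → 0.02848
  f = 0.02848 → V = 2.526 m/s; Re = 1.273e+05; f → 0.02861
Converged (Δf/f < 1%). With the final f = 0.02861: V = √(2·6550·0.0543/(0.02861·3.8·1030)) = 2.52 m/s.
Q = V·A = 2.52·(π/4·0.0543²) = 0.005836 m³/s = 0.00584 m³/s.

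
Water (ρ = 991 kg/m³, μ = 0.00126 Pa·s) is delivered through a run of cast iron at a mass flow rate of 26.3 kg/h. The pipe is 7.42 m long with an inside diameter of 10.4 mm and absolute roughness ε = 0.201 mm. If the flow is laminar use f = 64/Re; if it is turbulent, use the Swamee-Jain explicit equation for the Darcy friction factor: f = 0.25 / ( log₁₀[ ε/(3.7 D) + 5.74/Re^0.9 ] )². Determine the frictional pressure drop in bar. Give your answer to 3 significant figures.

ΔP ≈ 0.00240 bar

ṁ = 26.3 kg/h = 26.3/3600 = 0.007306 kg/s.
A = πD²/4 = π(0.0104)²/4 = 8.495e-05 m²; mean velocity V = ṁ/(ρA) = 0.007306/(991 · 8.495e-05) = 0.08678 m/s.
Reynolds number Re = ρVD/μ = 991 · 0.08678 · 0.0104 / 0.00126 = 709.8.
Re < 2300 → laminar flow, so f = 64/Re = 64/709.8 = 0.09016 (the turbulent correlation is not needed).
Darcy-Weisbach: ΔP = f(L/D)(ρV²/2) = 0.09016·(7.42/0.0104)·(991·0.08678²/2) = 0.09016·713.5·3.732 = 240 Pa.
ΔP = 240 Pa = 0.00240 bar.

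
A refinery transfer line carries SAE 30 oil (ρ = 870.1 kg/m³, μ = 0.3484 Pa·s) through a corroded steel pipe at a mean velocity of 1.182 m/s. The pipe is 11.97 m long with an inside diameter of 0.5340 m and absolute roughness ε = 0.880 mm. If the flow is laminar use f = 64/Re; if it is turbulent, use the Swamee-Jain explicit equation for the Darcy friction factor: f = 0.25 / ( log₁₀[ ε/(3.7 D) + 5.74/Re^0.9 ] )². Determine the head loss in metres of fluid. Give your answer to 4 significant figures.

h_f ≈ 0.06481 m

Reynolds number Re = ρVD/μ = 870.1 · 1.182 · 0.534 / 0.348 = 1576.
Re < 2300 → laminar flow, so f = 64/Re = 64/1576 = 0.0406 (the turbulent correlation is not needed).
Darcy-Weisbach: ΔP = f(L/D)(ρV²/2) = 0.0406·(11.97/0.534)·(870.1·1.182²/2) = 0.0406·22.42·607.8 = 553.2 Pa.
Head loss h_f = ΔP/(ρg) = 553.2/(870.1·9.81) = 0.06481 m.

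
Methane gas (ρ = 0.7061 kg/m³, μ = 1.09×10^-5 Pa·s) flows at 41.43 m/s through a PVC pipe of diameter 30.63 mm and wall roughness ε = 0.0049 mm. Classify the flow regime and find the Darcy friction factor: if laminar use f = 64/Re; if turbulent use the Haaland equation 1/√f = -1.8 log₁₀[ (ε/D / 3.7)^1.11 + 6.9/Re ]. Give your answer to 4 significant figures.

Re = ρVD/μ = 0.7061·41.43·0.03063/1.09e-05 = 8.221e+04.
Re > 4000 → turbulent. ε/D = 4.9e-06/0.03063 = 0.00016; Haaland: 1/√f = -1.8 log₁₀[1.43e-05 + 8.39e-05] = 7.214, so f = 0.01922.

f ≈ 0.01922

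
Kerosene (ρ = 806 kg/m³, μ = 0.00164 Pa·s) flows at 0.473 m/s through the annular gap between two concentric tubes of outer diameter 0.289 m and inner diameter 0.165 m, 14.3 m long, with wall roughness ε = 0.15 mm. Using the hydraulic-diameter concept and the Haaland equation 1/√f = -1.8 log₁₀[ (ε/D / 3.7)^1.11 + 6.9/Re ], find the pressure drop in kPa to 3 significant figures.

ΔP ≈ 0.273 kPa

Hydraulic diameter D_h = 4A/P = D_o - D_i = 0.289 - 0.165 = 0.124 m.
Re = ρVD_h/μ = 806·0.473·0.124/0.00164 = 2.883e+04.
ε/D_h = 0.00015/0.124 = 0.00121; Haaland gives 1/√f = -1.8 log₁₀[0.000135+0.000239] = 6.168, so f = 0.02629.
ΔP = f(L/D_h)(ρV²/2) = 0.02629·14.3/0.124·90.16 = 273.3 Pa.
ΔP = 0.273 kPa.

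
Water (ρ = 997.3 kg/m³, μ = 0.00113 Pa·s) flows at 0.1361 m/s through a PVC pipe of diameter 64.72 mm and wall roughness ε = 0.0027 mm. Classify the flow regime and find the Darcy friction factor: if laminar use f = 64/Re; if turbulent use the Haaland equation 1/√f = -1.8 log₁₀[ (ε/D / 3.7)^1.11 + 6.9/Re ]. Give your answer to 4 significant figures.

f ≈ 0.03317

Re = ρVD/μ = 997.3·0.1361·0.06472/0.00113 = 7774.
Re > 4000 → turbulent. ε/D = 2.7e-06/0.06472 = 4.17e-05; Haaland: 1/√f = -1.8 log₁₀[3.22e-06 + 0.000888] = 5.49, so f = 0.03317.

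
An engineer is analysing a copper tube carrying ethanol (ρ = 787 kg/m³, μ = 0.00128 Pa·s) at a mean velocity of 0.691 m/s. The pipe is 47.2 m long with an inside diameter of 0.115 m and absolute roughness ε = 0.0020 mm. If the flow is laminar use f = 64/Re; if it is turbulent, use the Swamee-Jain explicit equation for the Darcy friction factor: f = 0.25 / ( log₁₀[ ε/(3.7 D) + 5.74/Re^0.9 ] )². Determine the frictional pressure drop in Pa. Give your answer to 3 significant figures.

ΔP ≈ 1610 Pa

Reynolds number Re = ρVD/μ = 787 · 0.691 · 0.115 / 0.00128 = 4.886e+04.
Re > 4000 → turbulent. Relative roughness ε/D = 2e-06/0.115 = 1.74e-05. Swamee-Jain: f = 0.25/(log₁₀[1.74e-05/3.7 + 5.74/4.886e+04^0.9])² = 0.25/(log₁₀[4.7e-06 + 0.000346])² = 0.25/(-3.455)² = 0.02094.
Darcy-Weisbach: ΔP = f(L/D)(ρV²/2) = 0.02094·(47.2/0.115)·(787·0.691²/2) = 0.02094·410.4·187.9 = 1615 Pa.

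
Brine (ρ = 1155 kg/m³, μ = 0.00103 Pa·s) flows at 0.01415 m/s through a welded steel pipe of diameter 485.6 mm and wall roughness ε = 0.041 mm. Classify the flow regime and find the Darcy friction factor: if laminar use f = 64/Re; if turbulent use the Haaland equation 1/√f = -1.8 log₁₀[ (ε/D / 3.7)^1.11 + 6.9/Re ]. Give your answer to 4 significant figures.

f ≈ 0.03330

Re = ρVD/μ = 1155·0.01415·0.4856/0.00103 = 7705.
Re > 4000 → turbulent. ε/D = 4.1e-05/0.4856 = 8.44e-05; Haaland: 1/√f = -1.8 log₁₀[7.04e-06 + 0.000896] = 5.48, so f = 0.0333.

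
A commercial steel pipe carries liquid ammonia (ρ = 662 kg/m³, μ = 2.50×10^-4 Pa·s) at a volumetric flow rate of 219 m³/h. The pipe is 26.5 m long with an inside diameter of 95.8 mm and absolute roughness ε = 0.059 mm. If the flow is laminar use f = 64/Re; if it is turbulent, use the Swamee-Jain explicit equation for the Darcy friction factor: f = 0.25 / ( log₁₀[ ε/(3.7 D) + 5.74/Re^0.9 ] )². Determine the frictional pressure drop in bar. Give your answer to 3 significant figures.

Q = 219 m³/h = 219/3600 = 0.06083 m³/s.
Cross-sectional area A = πD²/4 = π(0.0958)²/4 = 0.007208 m²; mean velocity V = Q/A = 0.06083/0.007208 = 8.44 m/s.
Reynolds number Re = ρVD/μ = 662 · 8.44 · 0.0958 / 0.00025 = 2.141e+06.
Re > 4000 → turbulent. Relative roughness ε/D = 5.9e-05/0.0958 = 0.000616. Swamee-Jain: f = 0.25/(log₁₀[0.000616/3.7 + 5.74/2.141e+06^0.9])² = 0.25/(log₁₀[0.000166 + 1.15e-05])² = 0.25/(-3.75)² = 0.01778.
Darcy-Weisbach: ΔP = f(L/D)(ρV²/2) = 0.01778·(26.5/0.0958)·(662·8.44²/2) = 0.01778·276.6·2.358e+04 = 1.16e+05 Pa.
ΔP = 1.16e+05 Pa = 1.16 bar.

ΔP ≈ 1.16 bar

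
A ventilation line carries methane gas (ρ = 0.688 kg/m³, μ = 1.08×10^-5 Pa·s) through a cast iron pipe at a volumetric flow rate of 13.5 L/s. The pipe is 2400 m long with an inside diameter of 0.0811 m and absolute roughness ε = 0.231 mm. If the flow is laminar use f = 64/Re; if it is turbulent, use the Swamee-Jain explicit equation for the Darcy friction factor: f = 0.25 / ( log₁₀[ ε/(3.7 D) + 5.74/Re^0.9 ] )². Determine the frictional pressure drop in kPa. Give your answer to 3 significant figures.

ΔP ≈ 2.34 kPa

Q = 13.5 L/s = 13.5/1000 = 0.0135 m³/s.
Cross-sectional area A = πD²/4 = π(0.0811)²/4 = 0.005166 m²; mean velocity V = Q/A = 0.0135/0.005166 = 2.613 m/s.
Reynolds number Re = ρVD/μ = 0.688 · 2.613 · 0.0811 / 1.08e-05 = 1.35e+04.
Re > 4000 → turbulent. Relative roughness ε/D = 0.000231/0.0811 = 0.00285. Swamee-Jain: f = 0.25/(log₁₀[0.00285/3.7 + 5.74/1.35e+04^0.9])² = 0.25/(log₁₀[0.00077 + 0.0011])² = 0.25/(-2.728)² = 0.03359.
Darcy-Weisbach: ΔP = f(L/D)(ρV²/2) = 0.03359·(2400/0.0811)·(0.688·2.613²/2) = 0.03359·2.959e+04·2.349 = 2335 Pa.
ΔP = 2335 Pa = 2.34 kPa.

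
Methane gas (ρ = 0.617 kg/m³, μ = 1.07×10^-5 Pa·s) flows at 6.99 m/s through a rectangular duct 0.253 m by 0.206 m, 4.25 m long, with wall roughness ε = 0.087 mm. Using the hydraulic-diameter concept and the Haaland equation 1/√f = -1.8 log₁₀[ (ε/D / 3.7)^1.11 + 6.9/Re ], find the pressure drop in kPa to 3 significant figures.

Hydraulic diameter D_h = 4A/P = 4·(0.253·0.206)/(2·(0.253+0.206)) = 0.2085/0.918 = 0.2271 m.
Re = ρVD_h/μ = 0.617·6.99·0.2271/1.07e-05 = 9.153e+04.
ε/D_h = 8.7e-05/0.2271 = 0.000383; Haaland gives 1/√f = -1.8 log₁₀[3.77e-05+7.54e-05] = 7.104, so f = 0.01982.
ΔP = f(L/D_h)(ρV²/2) = 0.01982·4.25/0.2271·15.07 = 5.59 Pa.
ΔP = 0.00559 kPa.

ΔP ≈ 0.00559 kPa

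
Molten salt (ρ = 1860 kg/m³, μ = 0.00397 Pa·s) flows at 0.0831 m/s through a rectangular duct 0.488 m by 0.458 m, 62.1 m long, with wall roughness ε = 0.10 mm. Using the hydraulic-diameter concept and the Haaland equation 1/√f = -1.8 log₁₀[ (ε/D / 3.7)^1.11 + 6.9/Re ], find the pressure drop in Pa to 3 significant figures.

Hydraulic diameter D_h = 4A/P = 4·(0.488·0.458)/(2·(0.488+0.458)) = 0.894/1.892 = 0.4725 m.
Re = ρVD_h/μ = 1860·0.0831·0.4725/0.00397 = 1.84e+04.
ε/D_h = 0.0001/0.4725 = 0.000212; Haaland gives 1/√f = -1.8 log₁₀[1.95e-05+0.000375] = 6.127, so f = 0.02664.
ΔP = f(L/D_h)(ρV²/2) = 0.02664·62.1/0.4725·6.422 = 22.48 Pa.

ΔP ≈ 22.5 Pa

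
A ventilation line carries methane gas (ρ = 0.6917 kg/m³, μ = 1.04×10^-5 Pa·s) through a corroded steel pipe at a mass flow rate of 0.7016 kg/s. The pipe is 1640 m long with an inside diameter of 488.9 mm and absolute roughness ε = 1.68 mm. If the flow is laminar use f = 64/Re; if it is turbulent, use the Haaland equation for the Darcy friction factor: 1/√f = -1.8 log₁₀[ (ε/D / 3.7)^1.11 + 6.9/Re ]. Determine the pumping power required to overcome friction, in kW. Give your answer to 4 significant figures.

P ≈ 0.9575 kW

A = πD²/4 = π(0.4889)²/4 = 0.1877 m²; mean velocity V = ṁ/(ρA) = 0.7016/(0.6917 · 0.1877) = 5.403 m/s.
Reynolds number Re = ρVD/μ = 0.6917 · 5.403 · 0.4889 / 1.04e-05 = 1.757e+05.
Re > 4000 → turbulent. Relative roughness ε/D = 0.00168/0.4889 = 0.00344. Haaland: 1/√f = -1.8 log₁₀[(0.00344/3.7)^1.11 + 6.9/1.757e+05] = -1.8 log₁₀[0.000431 + 3.93e-05] = 5.99, so f = 0.02787.
Darcy-Weisbach: ΔP = f(L/D)(ρV²/2) = 0.02787·(1640/0.4889)·(0.6917·5.403²/2) = 0.02787·3354·10.1 = 943.9 Pa.
Q = ṁ/ρ = 0.7016/0.6917 = 1.014 m³/s.
Pumping power P = QΔP = 1.014·943.9 = 957.45 W = 0.9575 kW.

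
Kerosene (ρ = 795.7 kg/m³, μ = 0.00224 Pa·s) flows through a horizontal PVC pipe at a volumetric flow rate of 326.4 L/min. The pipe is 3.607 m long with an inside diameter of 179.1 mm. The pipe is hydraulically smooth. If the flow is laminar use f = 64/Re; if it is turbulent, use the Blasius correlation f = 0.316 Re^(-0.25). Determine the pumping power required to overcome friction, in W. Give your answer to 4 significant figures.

Q = 326.4 L/min = 326.4/60000 = 0.00544 m³/s.
Cross-sectional area A = πD²/4 = π(0.1791)²/4 = 0.02519 m²; mean velocity V = Q/A = 0.00544/0.02519 = 0.2159 m/s.
Reynolds number Re = ρVD/μ = 795.7 · 0.2159 · 0.1791 / 0.00224 = 1.374e+04.
Re > 4000 → turbulent. Smooth-pipe (Blasius): f = 0.316 Re^(-0.25) = 0.316/(1.374e+04)^0.25 = 0.02919.
Darcy-Weisbach: ΔP = f(L/D)(ρV²/2) = 0.02919·(3.607/0.1791)·(795.7·0.2159²/2) = 0.02919·20.14·18.55 = 10.9 Pa.
Pumping power P = QΔP = 0.00544·10.9 = 0.059322 W = 0.05932 W.

P ≈ 0.05932 W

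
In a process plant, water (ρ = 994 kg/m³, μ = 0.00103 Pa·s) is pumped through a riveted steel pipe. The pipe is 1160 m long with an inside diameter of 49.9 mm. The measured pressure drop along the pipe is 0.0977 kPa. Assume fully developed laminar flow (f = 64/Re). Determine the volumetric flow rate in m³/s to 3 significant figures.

Q ≈ 1.24×10^-5 m³/s

For laminar flow, f = 64/Re with Re = ρVD/μ, so Darcy-Weisbach reduces to ΔP = 32μLV/D². Solving for V: V = ΔP·D²/(32μL) = 97.7·(0.0499)²/(32·0.00103·1160) = 0.006363 m/s.
Check: Re = ρVD/μ = 994·0.006363·0.0499/0.00103 = 306.4 < 2300, so the laminar assumption holds.
Q = V·A = 0.006363·(π/4·0.0499²) = 1.244e-05 m³/s = 1.24×10^-5 m³/s.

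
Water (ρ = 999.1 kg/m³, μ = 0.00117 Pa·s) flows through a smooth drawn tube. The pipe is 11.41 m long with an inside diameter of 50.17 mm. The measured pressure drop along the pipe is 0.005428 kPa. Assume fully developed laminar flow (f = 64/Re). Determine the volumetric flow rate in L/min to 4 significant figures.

For laminar flow, f = 64/Re with Re = ρVD/μ, so Darcy-Weisbach reduces to ΔP = 32μLV/D². Solving for V: V = ΔP·D²/(32μL) = 5.428·(0.05017)²/(32·0.00117·11.41) = 0.03198 m/s.
Check: Re = ρVD/μ = 999.1·0.03198·0.05017/0.00117 = 1370 < 2300, so the laminar assumption holds.
Q = V·A = 0.03198·(π/4·0.05017²) = 6.322e-05 m³/s = 3.793 L/min.

Q ≈ 3.793 L/min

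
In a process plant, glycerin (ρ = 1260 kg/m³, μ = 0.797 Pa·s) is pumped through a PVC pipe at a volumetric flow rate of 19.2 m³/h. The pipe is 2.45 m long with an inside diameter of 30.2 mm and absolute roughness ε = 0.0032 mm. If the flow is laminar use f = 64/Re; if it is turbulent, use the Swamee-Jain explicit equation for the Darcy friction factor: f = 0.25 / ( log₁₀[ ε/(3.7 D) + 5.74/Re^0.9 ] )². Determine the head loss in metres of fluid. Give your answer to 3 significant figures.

h_f ≈ 41.3 m

Q = 19.2 m³/h = 19.2/3600 = 0.005333 m³/s.
Cross-sectional area A = πD²/4 = π(0.0302)²/4 = 0.0007163 m²; mean velocity V = Q/A = 0.005333/0.0007163 = 7.446 m/s.
Reynolds number Re = ρVD/μ = 1260 · 7.446 · 0.0302 / 0.797 = 355.5.
Re < 2300 → laminar flow, so f = 64/Re = 64/355.5 = 0.18 (the turbulent correlation is not needed).
Darcy-Weisbach: ΔP = f(L/D)(ρV²/2) = 0.18·(2.45/0.0302)·(1260·7.446²/2) = 0.18·81.13·3.492e+04 = 5.101e+05 Pa.
Head loss h_f = ΔP/(ρg) = 5.101e+05/(1260·9.81) = 41.3 m.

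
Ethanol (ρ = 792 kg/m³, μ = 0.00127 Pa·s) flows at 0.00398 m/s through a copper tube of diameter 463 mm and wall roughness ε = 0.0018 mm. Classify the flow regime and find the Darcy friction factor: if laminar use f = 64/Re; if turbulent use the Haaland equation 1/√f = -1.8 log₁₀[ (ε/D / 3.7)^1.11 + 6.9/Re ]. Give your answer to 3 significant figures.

Re = ρVD/μ = 792·0.00398·0.463/0.00127 = 1149.
Re < 2300 → laminar, so f = 64/Re = 0.05569 (roughness is irrelevant in laminar flow).

f ≈ 0.0557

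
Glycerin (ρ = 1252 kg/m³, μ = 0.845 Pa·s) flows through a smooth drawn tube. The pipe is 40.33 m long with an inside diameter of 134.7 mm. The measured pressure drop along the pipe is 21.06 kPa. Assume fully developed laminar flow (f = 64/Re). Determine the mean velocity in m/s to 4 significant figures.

For laminar flow, f = 64/Re with Re = ρVD/μ, so Darcy-Weisbach reduces to ΔP = 32μLV/D². Solving for V: V = ΔP·D²/(32μL) = 2.106e+04·(0.1347)²/(32·0.845·40.33) = 0.3504 m/s.
Check: Re = ρVD/μ = 1252·0.3504·0.1347/0.845 = 69.93 < 2300, so the laminar assumption holds.

V ≈ 0.3504 m/s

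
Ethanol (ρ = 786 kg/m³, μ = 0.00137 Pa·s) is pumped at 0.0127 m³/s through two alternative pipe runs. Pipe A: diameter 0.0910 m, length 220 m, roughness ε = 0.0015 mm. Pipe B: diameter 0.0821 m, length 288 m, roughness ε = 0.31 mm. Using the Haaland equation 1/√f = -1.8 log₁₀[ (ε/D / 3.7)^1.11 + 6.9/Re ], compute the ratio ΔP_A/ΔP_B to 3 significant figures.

ΔP_A/ΔP_B ≈ 0.281

Pipe A: V = Q/A = 0.0127/0.006504 = 1.953 m/s; Re = 1.019e+05; ε/D = 1.65e-05; Haaland → f = 0.01782; ΔP_A = f(L/D)(ρV²/2) = 6.454e+04 Pa.
Pipe B: V = Q/A = 0.0127/0.005294 = 2.399 m/s; Re = 1.13e+05; ε/D = 0.00378; Haaland → f = 0.0289; ΔP_B = f(L/D)(ρV²/2) = 2.293e+05 Pa.
ΔP_A/ΔP_B = 6.454e+04/2.293e+05 = 0.281.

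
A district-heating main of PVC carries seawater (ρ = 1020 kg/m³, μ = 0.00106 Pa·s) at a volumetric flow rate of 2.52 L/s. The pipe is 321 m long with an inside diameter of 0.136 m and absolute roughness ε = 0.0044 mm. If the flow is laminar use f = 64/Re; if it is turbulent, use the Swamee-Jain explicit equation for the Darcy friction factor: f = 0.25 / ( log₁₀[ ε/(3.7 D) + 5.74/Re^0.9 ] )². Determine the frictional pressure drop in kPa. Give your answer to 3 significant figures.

ΔP ≈ 0.909 kPa

Q = 2.52 L/s = 2.52/1000 = 0.00252 m³/s.
Cross-sectional area A = πD²/4 = π(0.136)²/4 = 0.01453 m²; mean velocity V = Q/A = 0.00252/0.01453 = 0.1735 m/s.
Reynolds number Re = ρVD/μ = 1020 · 0.1735 · 0.136 / 0.00106 = 2.27e+04.
Re > 4000 → turbulent. Relative roughness ε/D = 4.4e-06/0.136 = 3.24e-05. Swamee-Jain: f = 0.25/(log₁₀[3.24e-05/3.7 + 5.74/2.27e+04^0.9])² = 0.25/(log₁₀[8.74e-06 + 0.000689])² = 0.25/(-3.156)² = 0.0251.
Darcy-Weisbach: ΔP = f(L/D)(ρV²/2) = 0.0251·(321/0.136)·(1020·0.1735²/2) = 0.0251·2360·15.35 = 909.2 Pa.
ΔP = 909.2 Pa = 0.909 kPa.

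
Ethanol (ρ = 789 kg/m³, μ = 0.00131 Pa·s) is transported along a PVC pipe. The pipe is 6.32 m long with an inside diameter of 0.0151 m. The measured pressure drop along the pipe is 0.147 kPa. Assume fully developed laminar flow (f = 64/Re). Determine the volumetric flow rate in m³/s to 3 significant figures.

For laminar flow, f = 64/Re with Re = ρVD/μ, so Darcy-Weisbach reduces to ΔP = 32μLV/D². Solving for V: V = ΔP·D²/(32μL) = 147·(0.0151)²/(32·0.00131·6.32) = 0.1265 m/s.
Check: Re = ρVD/μ = 789·0.1265·0.0151/0.00131 = 1151 < 2300, so the laminar assumption holds.
Q = V·A = 0.1265·(π/4·0.0151²) = 2.266e-05 m³/s = 2.27×10^-5 m³/s.

Q ≈ 2.27×10^-5 m³/s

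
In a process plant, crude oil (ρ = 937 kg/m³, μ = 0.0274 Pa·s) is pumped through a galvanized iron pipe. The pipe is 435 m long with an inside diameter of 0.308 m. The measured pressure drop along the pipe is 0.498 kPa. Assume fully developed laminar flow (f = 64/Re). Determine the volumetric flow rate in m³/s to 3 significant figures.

Q ≈ 0.00923 m³/s

For laminar flow, f = 64/Re with Re = ρVD/μ, so Darcy-Weisbach reduces to ΔP = 32μLV/D². Solving for V: V = ΔP·D²/(32μL) = 498·(0.308)²/(32·0.0274·435) = 0.1239 m/s.
Check: Re = ρVD/μ = 937·0.1239·0.308/0.0274 = 1305 < 2300, so the laminar assumption holds.
Q = V·A = 0.1239·(π/4·0.308²) = 0.009229 m³/s = 0.00923 m³/s.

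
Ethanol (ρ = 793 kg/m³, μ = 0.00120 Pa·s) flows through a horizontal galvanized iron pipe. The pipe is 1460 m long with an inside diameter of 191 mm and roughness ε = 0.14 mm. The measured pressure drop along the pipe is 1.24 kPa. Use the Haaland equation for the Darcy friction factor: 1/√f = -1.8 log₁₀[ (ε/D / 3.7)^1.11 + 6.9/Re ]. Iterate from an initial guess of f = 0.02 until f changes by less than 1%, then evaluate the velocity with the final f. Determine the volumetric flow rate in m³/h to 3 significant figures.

Q ≈ 12.3 m³/h

Rearranging Darcy-Weisbach: V = √(2·ΔP·D/(f·L·ρ)). With ε/D = 0.00014/0.191 = 0.000733, iterate starting from f = 0.02:
  f = 0.02 → V = √(2·1240·0.191/(0.02·1460·793)) = 0.143 m/s; Re = ρVD/μ = 1.805e+04; f → 0.02771
  f = 0.02771 → V = 0.1215 m/s; Re = 1.534e+04; f → 0.02873
  f = 0.02873 → V = 0.1193 m/s; Re = 1.506e+04; f → 0.02884
Converged (Δf/f < 1%). With the final f = 0.02884: V = √(2·1240·0.191/(0.02884·1460·793)) = 0.1191 m/s.
Q = V·A = 0.1191·(π/4·0.191²) = 0.003412 m³/s = 12.3 m³/h.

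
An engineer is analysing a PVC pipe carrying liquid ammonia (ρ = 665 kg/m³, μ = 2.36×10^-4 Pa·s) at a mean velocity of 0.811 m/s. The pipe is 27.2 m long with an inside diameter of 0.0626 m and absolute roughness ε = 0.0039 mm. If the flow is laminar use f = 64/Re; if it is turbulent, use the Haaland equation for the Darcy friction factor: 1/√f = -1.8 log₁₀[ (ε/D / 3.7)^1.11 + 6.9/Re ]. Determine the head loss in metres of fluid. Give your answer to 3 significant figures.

h_f ≈ 0.246 m

Reynolds number Re = ρVD/μ = 665 · 0.811 · 0.0626 / 0.000236 = 1.431e+05.
Re > 4000 → turbulent. Relative roughness ε/D = 3.9e-06/0.0626 = 6.23e-05. Haaland: 1/√f = -1.8 log₁₀[(6.23e-05/3.7)^1.11 + 6.9/1.431e+05] = -1.8 log₁₀[5.03e-06 + 4.82e-05] = 7.692, so f = 0.0169.
Darcy-Weisbach: ΔP = f(L/D)(ρV²/2) = 0.0169·(27.2/0.0626)·(665·0.811²/2) = 0.0169·434.5·218.7 = 1606 Pa.
Head loss h_f = ΔP/(ρg) = 1606/(665·9.81) = 0.246 m.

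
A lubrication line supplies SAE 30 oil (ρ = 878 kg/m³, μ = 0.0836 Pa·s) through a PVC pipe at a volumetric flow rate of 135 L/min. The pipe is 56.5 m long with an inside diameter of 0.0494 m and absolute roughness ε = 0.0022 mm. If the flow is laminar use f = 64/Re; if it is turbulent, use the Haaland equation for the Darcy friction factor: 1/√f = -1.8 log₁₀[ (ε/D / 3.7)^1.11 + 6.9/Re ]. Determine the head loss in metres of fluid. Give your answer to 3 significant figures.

h_f ≈ 8.44 m

Q = 135 L/min = 135/60000 = 0.00225 m³/s.
Cross-sectional area A = πD²/4 = π(0.0494)²/4 = 0.001917 m²; mean velocity V = Q/A = 0.00225/0.001917 = 1.174 m/s.
Reynolds number Re = ρVD/μ = 878 · 1.174 · 0.0494 / 0.0836 = 609.1.
Re < 2300 → laminar flow, so f = 64/Re = 64/609.1 = 0.1051 (the turbulent correlation is not needed).
Darcy-Weisbach: ΔP = f(L/D)(ρV²/2) = 0.1051·(56.5/0.0494)·(878·1.174²/2) = 0.1051·1144·605 = 7.271e+04 Pa.
Head loss h_f = ΔP/(ρg) = 7.271e+04/(878·9.81) = 8.44 m.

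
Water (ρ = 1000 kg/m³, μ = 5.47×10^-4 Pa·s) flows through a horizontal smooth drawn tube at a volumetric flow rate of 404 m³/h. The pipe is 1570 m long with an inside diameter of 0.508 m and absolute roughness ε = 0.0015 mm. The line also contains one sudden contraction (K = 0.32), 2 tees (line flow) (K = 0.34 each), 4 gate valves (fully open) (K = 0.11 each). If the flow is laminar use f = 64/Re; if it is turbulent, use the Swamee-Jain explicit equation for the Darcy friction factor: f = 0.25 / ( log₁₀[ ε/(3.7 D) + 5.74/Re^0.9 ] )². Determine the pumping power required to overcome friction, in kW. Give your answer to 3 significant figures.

P ≈ 0.720 kW

Q = 404 m³/h = 404/3600 = 0.1122 m³/s.
Cross-sectional area A = πD²/4 = π(0.508)²/4 = 0.2027 m²; mean velocity V = Q/A = 0.1122/0.2027 = 0.5537 m/s.
Reynolds number Re = ρVD/μ = 1000 · 0.5537 · 0.508 / 0.000547 = 5.142e+05.
Re > 4000 → turbulent. Relative roughness ε/D = 1.5e-06/0.508 = 2.95e-06. Swamee-Jain: f = 0.25/(log₁₀[2.95e-06/3.7 + 5.74/5.142e+05^0.9])² = 0.25/(log₁₀[7.98e-07 + 4.16e-05])² = 0.25/(-4.373)² = 0.01307.
Total minor-loss coefficient ΣK = 1·0.32 + 2·0.34 + 4·0.11 = 1.44.
ΔP = [f·L/D + ΣK]·(ρV²/2) = [0.01307·1570/0.508 + 1.44]·(1000·0.5537²/2) = [40.41 + 1.44]·153.3 = 6414 Pa.
Pumping power P = QΔP = 0.1122·6414 = 719.8 W = 0.720 kW.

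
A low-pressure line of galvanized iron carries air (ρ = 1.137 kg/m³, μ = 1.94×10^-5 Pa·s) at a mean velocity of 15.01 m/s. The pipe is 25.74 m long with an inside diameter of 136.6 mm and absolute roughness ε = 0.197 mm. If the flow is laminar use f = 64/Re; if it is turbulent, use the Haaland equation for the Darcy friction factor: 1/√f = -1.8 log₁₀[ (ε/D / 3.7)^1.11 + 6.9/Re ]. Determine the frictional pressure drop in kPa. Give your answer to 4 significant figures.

ΔP ≈ 0.5579 kPa

Reynolds number Re = ρVD/μ = 1.137 · 15.01 · 0.1366 / 1.94e-05 = 1.202e+05.
Re > 4000 → turbulent. Relative roughness ε/D = 0.000197/0.1366 = 0.00144. Haaland: 1/√f = -1.8 log₁₀[(0.00144/3.7)^1.11 + 6.9/1.202e+05] = -1.8 log₁₀[0.000164 + 5.74e-05] = 6.577, so f = 0.02312.
Darcy-Weisbach: ΔP = f(L/D)(ρV²/2) = 0.02312·(25.74/0.1366)·(1.137·15.01²/2) = 0.02312·188.4·128.1 = 557.9 Pa.
ΔP = 557.9 Pa = 0.5579 kPa.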